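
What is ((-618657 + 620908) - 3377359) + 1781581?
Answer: -1593527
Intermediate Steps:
((-618657 + 620908) - 3377359) + 1781581 = (2251 - 3377359) + 1781581 = -3375108 + 1781581 = -1593527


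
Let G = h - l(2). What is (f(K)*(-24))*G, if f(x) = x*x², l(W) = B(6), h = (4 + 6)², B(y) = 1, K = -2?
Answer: 19008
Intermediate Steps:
h = 100 (h = 10² = 100)
l(W) = 1
f(x) = x³
G = 99 (G = 100 - 1*1 = 100 - 1 = 99)
(f(K)*(-24))*G = ((-2)³*(-24))*99 = -8*(-24)*99 = 192*99 = 19008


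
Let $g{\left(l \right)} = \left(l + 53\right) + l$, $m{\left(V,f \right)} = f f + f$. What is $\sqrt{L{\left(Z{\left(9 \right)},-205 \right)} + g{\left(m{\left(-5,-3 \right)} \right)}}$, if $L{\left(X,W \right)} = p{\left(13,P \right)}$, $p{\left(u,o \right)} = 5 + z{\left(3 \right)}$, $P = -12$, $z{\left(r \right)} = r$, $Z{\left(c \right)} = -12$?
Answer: $\sqrt{73} \approx 8.544$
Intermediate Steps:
$m{\left(V,f \right)} = f + f^{2}$ ($m{\left(V,f \right)} = f^{2} + f = f + f^{2}$)
$g{\left(l \right)} = 53 + 2 l$ ($g{\left(l \right)} = \left(53 + l\right) + l = 53 + 2 l$)
$p{\left(u,o \right)} = 8$ ($p{\left(u,o \right)} = 5 + 3 = 8$)
$L{\left(X,W \right)} = 8$
$\sqrt{L{\left(Z{\left(9 \right)},-205 \right)} + g{\left(m{\left(-5,-3 \right)} \right)}} = \sqrt{8 + \left(53 + 2 \left(- 3 \left(1 - 3\right)\right)\right)} = \sqrt{8 + \left(53 + 2 \left(\left(-3\right) \left(-2\right)\right)\right)} = \sqrt{8 + \left(53 + 2 \cdot 6\right)} = \sqrt{8 + \left(53 + 12\right)} = \sqrt{8 + 65} = \sqrt{73}$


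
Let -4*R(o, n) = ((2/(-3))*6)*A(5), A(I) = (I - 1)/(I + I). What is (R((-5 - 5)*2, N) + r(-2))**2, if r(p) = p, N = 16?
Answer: 64/25 ≈ 2.5600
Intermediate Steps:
A(I) = (-1 + I)/(2*I) (A(I) = (-1 + I)/((2*I)) = (-1 + I)*(1/(2*I)) = (-1 + I)/(2*I))
R(o, n) = 2/5 (R(o, n) = -(2/(-3))*6*(1/2)*(-1 + 5)/5/4 = -(2*(-1/3))*6*(1/2)*(1/5)*4/4 = -(-2/3*6)*2/(4*5) = -(-1)*2/5 = -1/4*(-8/5) = 2/5)
(R((-5 - 5)*2, N) + r(-2))**2 = (2/5 - 2)**2 = (-8/5)**2 = 64/25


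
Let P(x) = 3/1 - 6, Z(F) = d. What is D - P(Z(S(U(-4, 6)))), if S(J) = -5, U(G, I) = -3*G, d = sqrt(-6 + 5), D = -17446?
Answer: -17443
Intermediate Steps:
d = I (d = sqrt(-1) = I ≈ 1.0*I)
Z(F) = I
P(x) = -3 (P(x) = 3*1 - 6 = 3 - 6 = -3)
D - P(Z(S(U(-4, 6)))) = -17446 - 1*(-3) = -17446 + 3 = -17443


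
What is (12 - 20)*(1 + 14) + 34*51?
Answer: 1614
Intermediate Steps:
(12 - 20)*(1 + 14) + 34*51 = -8*15 + 1734 = -120 + 1734 = 1614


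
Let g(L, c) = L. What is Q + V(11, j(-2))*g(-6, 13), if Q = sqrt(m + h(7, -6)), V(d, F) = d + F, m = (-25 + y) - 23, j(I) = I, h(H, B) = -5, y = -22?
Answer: -54 + 5*I*sqrt(3) ≈ -54.0 + 8.6602*I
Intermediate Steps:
m = -70 (m = (-25 - 22) - 23 = -47 - 23 = -70)
V(d, F) = F + d
Q = 5*I*sqrt(3) (Q = sqrt(-70 - 5) = sqrt(-75) = 5*I*sqrt(3) ≈ 8.6602*I)
Q + V(11, j(-2))*g(-6, 13) = 5*I*sqrt(3) + (-2 + 11)*(-6) = 5*I*sqrt(3) + 9*(-6) = 5*I*sqrt(3) - 54 = -54 + 5*I*sqrt(3)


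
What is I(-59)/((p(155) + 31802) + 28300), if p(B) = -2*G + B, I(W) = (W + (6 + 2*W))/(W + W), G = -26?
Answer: 19/790718 ≈ 2.4029e-5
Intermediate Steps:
I(W) = (6 + 3*W)/(2*W) (I(W) = (6 + 3*W)/((2*W)) = (6 + 3*W)*(1/(2*W)) = (6 + 3*W)/(2*W))
p(B) = 52 + B (p(B) = -2*(-26) + B = 52 + B)
I(-59)/((p(155) + 31802) + 28300) = (3/2 + 3/(-59))/(((52 + 155) + 31802) + 28300) = (3/2 + 3*(-1/59))/((207 + 31802) + 28300) = (3/2 - 3/59)/(32009 + 28300) = (171/118)/60309 = (171/118)*(1/60309) = 19/790718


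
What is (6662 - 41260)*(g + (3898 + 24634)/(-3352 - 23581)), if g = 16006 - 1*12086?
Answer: -3651778351144/26933 ≈ -1.3559e+8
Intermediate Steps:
g = 3920 (g = 16006 - 12086 = 3920)
(6662 - 41260)*(g + (3898 + 24634)/(-3352 - 23581)) = (6662 - 41260)*(3920 + (3898 + 24634)/(-3352 - 23581)) = -34598*(3920 + 28532/(-26933)) = -34598*(3920 + 28532*(-1/26933)) = -34598*(3920 - 28532/26933) = -34598*105548828/26933 = -3651778351144/26933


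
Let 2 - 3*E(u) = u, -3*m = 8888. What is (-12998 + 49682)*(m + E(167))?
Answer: -110700084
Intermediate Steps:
m = -8888/3 (m = -1/3*8888 = -8888/3 ≈ -2962.7)
E(u) = 2/3 - u/3
(-12998 + 49682)*(m + E(167)) = (-12998 + 49682)*(-8888/3 + (2/3 - 1/3*167)) = 36684*(-8888/3 + (2/3 - 167/3)) = 36684*(-8888/3 - 55) = 36684*(-9053/3) = -110700084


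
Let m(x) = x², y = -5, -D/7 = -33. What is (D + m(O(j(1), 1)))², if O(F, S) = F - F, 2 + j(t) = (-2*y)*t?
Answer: 53361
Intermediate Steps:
D = 231 (D = -7*(-33) = 231)
j(t) = -2 + 10*t (j(t) = -2 + (-2*(-5))*t = -2 + 10*t)
O(F, S) = 0
(D + m(O(j(1), 1)))² = (231 + 0²)² = (231 + 0)² = 231² = 53361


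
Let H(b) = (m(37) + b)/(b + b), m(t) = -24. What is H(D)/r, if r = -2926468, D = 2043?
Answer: -673/3985849416 ≈ -1.6885e-7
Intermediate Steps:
H(b) = (-24 + b)/(2*b) (H(b) = (-24 + b)/(b + b) = (-24 + b)/((2*b)) = (-24 + b)*(1/(2*b)) = (-24 + b)/(2*b))
H(D)/r = ((½)*(-24 + 2043)/2043)/(-2926468) = ((½)*(1/2043)*2019)*(-1/2926468) = (673/1362)*(-1/2926468) = -673/3985849416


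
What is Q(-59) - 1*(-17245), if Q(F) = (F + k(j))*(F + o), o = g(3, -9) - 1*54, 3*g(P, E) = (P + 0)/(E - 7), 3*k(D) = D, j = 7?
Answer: 189215/8 ≈ 23652.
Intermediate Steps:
k(D) = D/3
g(P, E) = P/(3*(-7 + E)) (g(P, E) = ((P + 0)/(E - 7))/3 = (P/(-7 + E))/3 = P/(3*(-7 + E)))
o = -865/16 (o = (1/3)*3/(-7 - 9) - 1*54 = (1/3)*3/(-16) - 54 = (1/3)*3*(-1/16) - 54 = -1/16 - 54 = -865/16 ≈ -54.063)
Q(F) = (-865/16 + F)*(7/3 + F) (Q(F) = (F + (1/3)*7)*(F - 865/16) = (F + 7/3)*(-865/16 + F) = (7/3 + F)*(-865/16 + F) = (-865/16 + F)*(7/3 + F))
Q(-59) - 1*(-17245) = (-6055/48 + (-59)**2 - 2483/48*(-59)) - 1*(-17245) = (-6055/48 + 3481 + 146497/48) + 17245 = 51255/8 + 17245 = 189215/8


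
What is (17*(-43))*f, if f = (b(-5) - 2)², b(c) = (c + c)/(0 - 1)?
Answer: -46784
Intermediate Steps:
b(c) = -2*c (b(c) = (2*c)/(-1) = (2*c)*(-1) = -2*c)
f = 64 (f = (-2*(-5) - 2)² = (10 - 2)² = 8² = 64)
(17*(-43))*f = (17*(-43))*64 = -731*64 = -46784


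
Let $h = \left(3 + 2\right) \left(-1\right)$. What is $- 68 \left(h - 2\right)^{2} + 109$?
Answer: $-3223$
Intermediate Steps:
$h = -5$ ($h = 5 \left(-1\right) = -5$)
$- 68 \left(h - 2\right)^{2} + 109 = - 68 \left(-5 - 2\right)^{2} + 109 = - 68 \left(-7\right)^{2} + 109 = \left(-68\right) 49 + 109 = -3332 + 109 = -3223$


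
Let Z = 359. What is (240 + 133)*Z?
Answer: 133907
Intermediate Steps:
(240 + 133)*Z = (240 + 133)*359 = 373*359 = 133907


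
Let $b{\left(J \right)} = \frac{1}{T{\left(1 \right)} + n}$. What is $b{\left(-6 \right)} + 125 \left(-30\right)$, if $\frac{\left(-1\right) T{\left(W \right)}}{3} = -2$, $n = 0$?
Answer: $- \frac{22499}{6} \approx -3749.8$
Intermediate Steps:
$T{\left(W \right)} = 6$ ($T{\left(W \right)} = \left(-3\right) \left(-2\right) = 6$)
$b{\left(J \right)} = \frac{1}{6}$ ($b{\left(J \right)} = \frac{1}{6 + 0} = \frac{1}{6}$)
$b{\left(-6 \right)} + 125 \left(-30\right) = \frac{1}{6} + 125 \left(-30\right) = \frac{1}{6} - 3750 = - \frac{22499}{6}$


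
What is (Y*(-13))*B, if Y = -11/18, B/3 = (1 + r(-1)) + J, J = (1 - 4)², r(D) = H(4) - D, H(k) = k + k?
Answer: 2717/6 ≈ 452.83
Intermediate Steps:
H(k) = 2*k
r(D) = 8 - D (r(D) = 2*4 - D = 8 - D)
J = 9 (J = (-3)² = 9)
B = 57 (B = 3*((1 + (8 - 1*(-1))) + 9) = 3*((1 + (8 + 1)) + 9) = 3*((1 + 9) + 9) = 3*(10 + 9) = 3*19 = 57)
Y = -11/18 (Y = -11*1/18 = -11/18 ≈ -0.61111)
(Y*(-13))*B = -11/18*(-13)*57 = (143/18)*57 = 2717/6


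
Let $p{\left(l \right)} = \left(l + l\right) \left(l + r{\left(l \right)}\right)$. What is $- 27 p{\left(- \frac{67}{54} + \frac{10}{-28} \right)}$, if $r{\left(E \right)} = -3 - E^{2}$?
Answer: $- \frac{154288780}{250047} \approx -617.04$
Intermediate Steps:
$p{\left(l \right)} = 2 l \left(-3 + l - l^{2}\right)$ ($p{\left(l \right)} = \left(l + l\right) \left(l - \left(3 + l^{2}\right)\right) = 2 l \left(-3 + l - l^{2}\right)$)
$- 27 p{\left(- \frac{67}{54} + \frac{10}{-28} \right)} = - 27 \cdot 2 \left(- \frac{67}{54} + \frac{10}{-28}\right) \left(-3 + \left(- \frac{67}{54} + \frac{10}{-28}\right) - \left(- \frac{67}{54} + \frac{10}{-28}\right)^{2}\right) = - 27 \cdot 2 \left(\left(-67\right) \frac{1}{54} + 10 \left(- \frac{1}{28}\right)\right) \left(-3 + \left(\left(-67\right) \frac{1}{54} + 10 \left(- \frac{1}{28}\right)\right) - \left(\left(-67\right) \frac{1}{54} + 10 \left(- \frac{1}{28}\right)\right)^{2}\right) = - 27 \cdot 2 \left(- \frac{67}{54} - \frac{5}{14}\right) \left(-3 - \frac{302}{189} - \left(- \frac{67}{54} - \frac{5}{14}\right)^{2}\right) = - 27 \cdot 2 \left(- \frac{302}{189}\right) \left(-3 - \frac{302}{189} - \left(- \frac{302}{189}\right)^{2}\right) = - 27 \cdot 2 \left(- \frac{302}{189}\right) \left(-3 - \frac{302}{189} - \frac{91204}{35721}\right) = - 27 \cdot 2 \left(- \frac{302}{189}\right) \left(- \frac{255445}{35721}\right) = \left(-27\right) \frac{154288780}{6751269} = - \frac{154288780}{250047}$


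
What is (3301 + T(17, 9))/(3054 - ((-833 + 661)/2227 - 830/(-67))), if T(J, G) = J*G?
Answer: 257683943/226923700 ≈ 1.1356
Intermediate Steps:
T(J, G) = G*J
(3301 + T(17, 9))/(3054 - ((-833 + 661)/2227 - 830/(-67))) = (3301 + 9*17)/(3054 - ((-833 + 661)/2227 - 830/(-67))) = (3301 + 153)/(3054 - (-172*1/2227 - 830*(-1/67))) = 3454/(3054 - (-172/2227 + 830/67)) = 3454/(3054 - 1*1836886/149209) = 3454/(3054 - 1836886/149209) = 3454/(453847400/149209) = 3454*(149209/453847400) = 257683943/226923700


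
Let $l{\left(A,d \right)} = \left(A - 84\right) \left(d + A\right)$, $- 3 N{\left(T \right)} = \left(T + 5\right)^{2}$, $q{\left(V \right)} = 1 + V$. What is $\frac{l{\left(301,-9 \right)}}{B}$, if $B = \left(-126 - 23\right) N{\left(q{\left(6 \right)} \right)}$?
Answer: $\frac{15841}{1788} \approx 8.8596$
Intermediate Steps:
$N{\left(T \right)} = - \frac{\left(5 + T\right)^{2}}{3}$ ($N{\left(T \right)} = - \frac{\left(T + 5\right)^{2}}{3} = - \frac{\left(5 + T\right)^{2}}{3}$)
$l{\left(A,d \right)} = \left(-84 + A\right) \left(A + d\right)$
$B = 7152$ ($B = \left(-126 - 23\right) \left(- \frac{\left(5 + \left(1 + 6\right)\right)^{2}}{3}\right) = - 149 \left(- \frac{\left(5 + 7\right)^{2}}{3}\right) = - 149 \left(- \frac{12^{2}}{3}\right) = - 149 \left(\left(- \frac{1}{3}\right) 144\right) = \left(-149\right) \left(-48\right) = 7152$)
$\frac{l{\left(301,-9 \right)}}{B} = \frac{301^{2} - 25284 - -756 + 301 \left(-9\right)}{7152} = \left(90601 - 25284 + 756 - 2709\right) \frac{1}{7152} = 63364 \cdot \frac{1}{7152} = \frac{15841}{1788}$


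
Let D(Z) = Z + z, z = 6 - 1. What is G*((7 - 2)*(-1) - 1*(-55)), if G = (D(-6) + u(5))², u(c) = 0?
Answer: 50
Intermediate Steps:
z = 5
D(Z) = 5 + Z (D(Z) = Z + 5 = 5 + Z)
G = 1 (G = ((5 - 6) + 0)² = (-1 + 0)² = (-1)² = 1)
G*((7 - 2)*(-1) - 1*(-55)) = 1*((7 - 2)*(-1) - 1*(-55)) = 1*(5*(-1) + 55) = 1*(-5 + 55) = 1*50 = 50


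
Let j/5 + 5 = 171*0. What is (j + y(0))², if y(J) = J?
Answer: 625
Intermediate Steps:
j = -25 (j = -25 + 5*(171*0) = -25 + 5*0 = -25 + 0 = -25)
(j + y(0))² = (-25 + 0)² = (-25)² = 625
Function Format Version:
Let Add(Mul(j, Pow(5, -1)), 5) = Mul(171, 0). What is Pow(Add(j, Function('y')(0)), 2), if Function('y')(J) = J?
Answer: 625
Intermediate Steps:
j = -25 (j = Add(-25, Mul(5, Mul(171, 0))) = Add(-25, Mul(5, 0)) = Add(-25, 0) = -25)
Pow(Add(j, Function('y')(0)), 2) = Pow(Add(-25, 0), 2) = Pow(-25, 2) = 625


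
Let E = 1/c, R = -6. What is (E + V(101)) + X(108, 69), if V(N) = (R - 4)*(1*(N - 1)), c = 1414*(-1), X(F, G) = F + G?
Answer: -1163723/1414 ≈ -823.00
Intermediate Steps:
c = -1414
V(N) = 10 - 10*N (V(N) = (-6 - 4)*(1*(N - 1)) = -10*(-1 + N) = 10 - 10*N)
E = -1/1414 (E = 1/(-1414) = -1/1414 ≈ -0.00070721)
(E + V(101)) + X(108, 69) = (-1/1414 + (10 - 10*101)) + (108 + 69) = (-1/1414 + (10 - 1010)) + 177 = (-1/1414 - 1000) + 177 = -1414001/1414 + 177 = -1163723/1414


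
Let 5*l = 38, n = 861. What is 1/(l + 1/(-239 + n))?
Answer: 3110/23641 ≈ 0.13155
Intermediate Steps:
l = 38/5 (l = (⅕)*38 = 38/5 ≈ 7.6000)
1/(l + 1/(-239 + n)) = 1/(38/5 + 1/(-239 + 861)) = 1/(38/5 + 1/622) = 1/(23641/3110) = 3110/23641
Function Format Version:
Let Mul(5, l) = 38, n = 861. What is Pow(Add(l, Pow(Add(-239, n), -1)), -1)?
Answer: Rational(3110, 23641) ≈ 0.13155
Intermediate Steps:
l = Rational(38, 5) (l = Mul(Rational(1, 5), 38) = Rational(38, 5) ≈ 7.6000)
Pow(Add(l, Pow(Add(-239, n), -1)), -1) = Pow(Add(Rational(38, 5), Pow(Add(-239, 861), -1)), -1) = Pow(Add(Rational(38, 5), Pow(622, -1)), -1) = Pow(Add(Rational(38, 5), Rational(1, 622)), -1) = Pow(Rational(23641, 3110), -1) = Rational(3110, 23641)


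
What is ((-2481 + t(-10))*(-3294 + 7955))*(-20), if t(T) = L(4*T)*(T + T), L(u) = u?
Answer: 156702820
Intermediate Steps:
t(T) = 8*T**2 (t(T) = (4*T)*(T + T) = (4*T)*(2*T) = 8*T**2)
((-2481 + t(-10))*(-3294 + 7955))*(-20) = ((-2481 + 8*(-10)**2)*(-3294 + 7955))*(-20) = ((-2481 + 8*100)*4661)*(-20) = ((-2481 + 800)*4661)*(-20) = -1681*4661*(-20) = -7835141*(-20) = 156702820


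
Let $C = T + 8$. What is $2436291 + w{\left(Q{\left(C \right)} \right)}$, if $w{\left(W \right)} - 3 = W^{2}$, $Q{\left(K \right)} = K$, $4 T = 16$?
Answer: $2436438$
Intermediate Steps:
$T = 4$ ($T = \frac{1}{4} \cdot 16 = 4$)
$C = 12$ ($C = 4 + 8 = 12$)
$w{\left(W \right)} = 3 + W^{2}$
$2436291 + w{\left(Q{\left(C \right)} \right)} = 2436291 + \left(3 + 12^{2}\right) = 2436291 + \left(3 + 144\right) = 2436291 + 147 = 2436438$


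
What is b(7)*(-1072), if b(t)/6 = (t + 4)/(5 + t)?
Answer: -5896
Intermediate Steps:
b(t) = 6*(4 + t)/(5 + t) (b(t) = 6*((t + 4)/(5 + t)) = 6*((4 + t)/(5 + t)) = 6*(4 + t)/(5 + t))
b(7)*(-1072) = (6*(4 + 7)/(5 + 7))*(-1072) = (6*11/12)*(-1072) = (6*(1/12)*11)*(-1072) = (11/2)*(-1072) = -5896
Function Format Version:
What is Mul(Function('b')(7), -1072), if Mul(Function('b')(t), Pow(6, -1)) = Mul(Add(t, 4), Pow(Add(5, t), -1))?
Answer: -5896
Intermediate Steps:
Function('b')(t) = Mul(6, Pow(Add(5, t), -1), Add(4, t)) (Function('b')(t) = Mul(6, Mul(Add(t, 4), Pow(Add(5, t), -1))) = Mul(6, Mul(Add(4, t), Pow(Add(5, t), -1))) = Mul(6, Mul(Pow(Add(5, t), -1), Add(4, t))) = Mul(6, Pow(Add(5, t), -1), Add(4, t)))
Mul(Function('b')(7), -1072) = Mul(Mul(6, Pow(Add(5, 7), -1), Add(4, 7)), -1072) = Mul(Mul(6, Pow(12, -1), 11), -1072) = Mul(Mul(6, Rational(1, 12), 11), -1072) = Mul(Rational(11, 2), -1072) = -5896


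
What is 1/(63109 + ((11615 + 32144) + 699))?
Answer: 1/107567 ≈ 9.2965e-6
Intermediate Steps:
1/(63109 + ((11615 + 32144) + 699)) = 1/(63109 + (43759 + 699)) = 1/(63109 + 44458) = 1/107567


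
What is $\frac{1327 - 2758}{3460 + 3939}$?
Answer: $- \frac{1431}{7399} \approx -0.1934$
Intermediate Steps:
$\frac{1327 - 2758}{3460 + 3939} = - \frac{1431}{7399}$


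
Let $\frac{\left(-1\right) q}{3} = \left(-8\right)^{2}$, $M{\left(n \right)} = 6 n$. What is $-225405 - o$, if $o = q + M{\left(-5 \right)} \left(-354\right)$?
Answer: $-235833$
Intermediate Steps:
$q = -192$ ($q = - 3 \left(-8\right)^{2} = \left(-3\right) 64 = -192$)
$o = 10428$ ($o = -192 + 6 \left(-5\right) \left(-354\right) = -192 - -10620 = -192 + 10620 = 10428$)
$-225405 - o = -225405 - 10428 = -235833$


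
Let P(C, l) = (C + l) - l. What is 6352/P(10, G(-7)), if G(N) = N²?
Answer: 3176/5 ≈ 635.20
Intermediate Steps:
P(C, l) = C
6352/P(10, G(-7)) = 6352/10 = 6352*(⅒) = 3176/5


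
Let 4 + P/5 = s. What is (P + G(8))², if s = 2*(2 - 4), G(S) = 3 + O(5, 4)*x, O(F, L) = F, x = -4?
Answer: 3249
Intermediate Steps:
G(S) = -17 (G(S) = 3 + 5*(-4) = 3 - 20 = -17)
s = -4 (s = 2*(-2) = -4)
P = -40 (P = -20 + 5*(-4) = -20 - 20 = -40)
(P + G(8))² = (-40 - 17)² = (-57)² = 3249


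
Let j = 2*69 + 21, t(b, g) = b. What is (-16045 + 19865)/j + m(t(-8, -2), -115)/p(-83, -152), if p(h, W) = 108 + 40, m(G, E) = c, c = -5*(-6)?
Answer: 285065/11766 ≈ 24.228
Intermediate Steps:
c = 30
m(G, E) = 30
p(h, W) = 148
j = 159 (j = 138 + 21 = 159)
(-16045 + 19865)/j + m(t(-8, -2), -115)/p(-83, -152) = (-16045 + 19865)/159 + 30/148 = 3820*(1/159) + 30*(1/148) = 3820/159 + 15/74 = 285065/11766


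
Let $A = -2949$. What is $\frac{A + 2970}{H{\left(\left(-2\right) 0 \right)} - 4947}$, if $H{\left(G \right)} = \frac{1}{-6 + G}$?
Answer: $- \frac{126}{29683} \approx -0.0042449$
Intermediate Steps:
$\frac{A + 2970}{H{\left(\left(-2\right) 0 \right)} - 4947} = \frac{-2949 + 2970}{\frac{1}{-6 - 0} - 4947} = \frac{21}{\frac{1}{-6 + 0} - 4947} = \frac{21}{\frac{1}{-6} - 4947} = \frac{21}{- \frac{1}{6} - 4947} = \frac{21}{- \frac{29683}{6}} = 21 \left(- \frac{6}{29683}\right) = - \frac{126}{29683}$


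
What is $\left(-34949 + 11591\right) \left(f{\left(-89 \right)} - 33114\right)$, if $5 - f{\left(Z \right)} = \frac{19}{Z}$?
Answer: $\frac{68828598156}{89} \approx 7.7336 \cdot 10^{8}$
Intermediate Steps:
$f{\left(Z \right)} = 5 - \frac{19}{Z}$
$\left(-34949 + 11591\right) \left(f{\left(-89 \right)} - 33114\right) = \left(-34949 + 11591\right) \left(\left(5 - \frac{19}{-89}\right) - 33114\right) = - 23358 \left(\left(5 - - \frac{19}{89}\right) - 33114\right) = - 23358 \left(\left(5 + \frac{19}{89}\right) - 33114\right) = - 23358 \left(\frac{464}{89} - 33114\right) = \left(-23358\right) \left(- \frac{2946682}{89}\right) = \frac{68828598156}{89}$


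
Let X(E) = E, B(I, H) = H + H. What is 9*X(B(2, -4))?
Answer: -72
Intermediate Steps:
B(I, H) = 2*H
9*X(B(2, -4)) = 9*(2*(-4)) = 9*(-8) = -72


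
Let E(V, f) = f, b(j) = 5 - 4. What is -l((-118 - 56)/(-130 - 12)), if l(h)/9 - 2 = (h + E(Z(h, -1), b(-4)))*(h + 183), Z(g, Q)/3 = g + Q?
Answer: -18690498/5041 ≈ -3707.7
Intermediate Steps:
Z(g, Q) = 3*Q + 3*g (Z(g, Q) = 3*(g + Q) = 3*(Q + g) = 3*Q + 3*g)
b(j) = 1
l(h) = 18 + 9*(1 + h)*(183 + h) (l(h) = 18 + 9*((h + 1)*(h + 183)) = 18 + 9*((1 + h)*(183 + h)) = 18 + 9*(1 + h)*(183 + h))
-l((-118 - 56)/(-130 - 12)) = -(1665 + 9*((-118 - 56)/(-130 - 12))² + 1656*((-118 - 56)/(-130 - 12))) = -(1665 + 9*(-174/(-142))² + 1656*(-174/(-142))) = -(1665 + 9*(-174*(-1/142))² + 1656*(-174*(-1/142))) = -(1665 + 9*(87/71)² + 1656*(87/71)) = -(1665 + 9*(7569/5041) + 144072/71) = -(1665 + 68121/5041 + 144072/71) = -1*18690498/5041 = -18690498/5041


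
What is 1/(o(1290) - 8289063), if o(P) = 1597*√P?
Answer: -2763021/22901758463453 - 1597*√1290/68705275390359 ≈ -1.2148e-7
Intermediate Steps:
1/(o(1290) - 8289063) = 1/(1597*√1290 - 8289063) = 1/(-8289063 + 1597*√1290)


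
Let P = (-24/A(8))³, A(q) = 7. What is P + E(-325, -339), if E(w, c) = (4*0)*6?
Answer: -13824/343 ≈ -40.303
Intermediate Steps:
E(w, c) = 0 (E(w, c) = 0*6 = 0)
P = -13824/343 (P = (-24/7)³ = -13824/343 ≈ -40.303)
P + E(-325, -339) = -13824/343 + 0 = -13824/343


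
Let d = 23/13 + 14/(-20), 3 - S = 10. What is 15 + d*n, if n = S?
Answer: 977/130 ≈ 7.5154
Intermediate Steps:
S = -7 (S = 3 - 1*10 = 3 - 10 = -7)
n = -7
d = 139/130 (d = 23*(1/13) + 14*(-1/20) = 23/13 - 7/10 = 139/130 ≈ 1.0692)
15 + d*n = 15 + (139/130)*(-7) = 15 - 973/130 = 977/130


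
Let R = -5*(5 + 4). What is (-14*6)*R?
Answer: 3780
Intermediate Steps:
R = -45 (R = -5*9 = -45)
(-14*6)*R = -14*6*(-45) = -84*(-45) = 3780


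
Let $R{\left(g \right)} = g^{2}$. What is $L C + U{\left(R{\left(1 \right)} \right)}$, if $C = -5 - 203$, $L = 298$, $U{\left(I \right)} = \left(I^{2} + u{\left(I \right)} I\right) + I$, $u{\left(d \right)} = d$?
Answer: $-61981$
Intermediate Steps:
$U{\left(I \right)} = I + 2 I^{2}$ ($U{\left(I \right)} = \left(I^{2} + I I\right) + I = \left(I^{2} + I^{2}\right) + I = 2 I^{2} + I = I + 2 I^{2}$)
$C = -208$
$L C + U{\left(R{\left(1 \right)} \right)} = 298 \left(-208\right) + 1^{2} \left(1 + 2 \cdot 1^{2}\right) = -61984 + 1 \left(1 + 2 \cdot 1\right) = -61984 + 1 \left(1 + 2\right) = -61984 + 1 \cdot 3 = -61984 + 3 = -61981$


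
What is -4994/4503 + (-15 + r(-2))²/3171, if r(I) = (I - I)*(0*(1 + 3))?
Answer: -4940933/4759671 ≈ -1.0381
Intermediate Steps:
r(I) = 0 (r(I) = 0*(0*4) = 0*0 = 0)
-4994/4503 + (-15 + r(-2))²/3171 = -4994/4503 + (-15 + 0)²/3171 = -4994*1/4503 + (-15)²*(1/3171) = -4994/4503 + 225*(1/3171) = -4994/4503 + 75/1057 = -4940933/4759671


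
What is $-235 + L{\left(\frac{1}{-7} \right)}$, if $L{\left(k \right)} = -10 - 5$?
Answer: $-250$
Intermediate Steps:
$L{\left(k \right)} = -15$
$-235 + L{\left(\frac{1}{-7} \right)} = -235 - 15 = -250$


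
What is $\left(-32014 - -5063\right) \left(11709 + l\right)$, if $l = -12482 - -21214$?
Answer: $-550905391$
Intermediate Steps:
$l = 8732$ ($l = -12482 + 21214 = 8732$)
$\left(-32014 - -5063\right) \left(11709 + l\right) = \left(-32014 - -5063\right) \left(11709 + 8732\right) = \left(-32014 + \left(-67 + 5130\right)\right) 20441 = \left(-32014 + 5063\right) 20441 = \left(-26951\right) 20441 = -550905391$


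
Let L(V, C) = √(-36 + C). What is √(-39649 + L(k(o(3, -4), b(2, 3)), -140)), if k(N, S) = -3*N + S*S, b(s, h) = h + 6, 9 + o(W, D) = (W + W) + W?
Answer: √(-39649 + 4*I*√11) ≈ 0.0333 + 199.12*I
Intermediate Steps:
o(W, D) = -9 + 3*W (o(W, D) = -9 + ((W + W) + W) = -9 + (2*W + W) = -9 + 3*W)
b(s, h) = 6 + h
k(N, S) = S² - 3*N (k(N, S) = -3*N + S² = S² - 3*N)
√(-39649 + L(k(o(3, -4), b(2, 3)), -140)) = √(-39649 + √(-36 - 140)) = √(-39649 + √(-176)) = √(-39649 + 4*I*√11)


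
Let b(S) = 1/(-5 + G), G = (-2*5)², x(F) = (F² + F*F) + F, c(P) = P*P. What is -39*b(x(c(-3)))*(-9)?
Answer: 351/95 ≈ 3.6947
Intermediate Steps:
c(P) = P²
x(F) = F + 2*F² (x(F) = (F² + F²) + F = 2*F² + F = F + 2*F²)
G = 100 (G = (-10)² = 100)
b(S) = 1/95 (b(S) = 1/(-5 + 100) = 1/95)
-39*b(x(c(-3)))*(-9) = -39*1/95*(-9) = -39/95*(-9) = 351/95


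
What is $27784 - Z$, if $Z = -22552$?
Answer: $50336$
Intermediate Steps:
$27784 - Z = 27784 - -22552 = 27784 + 22552 = 50336$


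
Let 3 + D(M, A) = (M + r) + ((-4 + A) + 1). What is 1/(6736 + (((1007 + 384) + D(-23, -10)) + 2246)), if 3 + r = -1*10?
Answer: 1/10321 ≈ 9.6890e-5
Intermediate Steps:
r = -13 (r = -3 - 1*10 = -3 - 10 = -13)
D(M, A) = -19 + A + M (D(M, A) = -3 + ((M - 13) + ((-4 + A) + 1)) = -3 + ((-13 + M) + (-3 + A)) = -3 + (-16 + A + M) = -19 + A + M)
1/(6736 + (((1007 + 384) + D(-23, -10)) + 2246)) = 1/(6736 + (((1007 + 384) + (-19 - 10 - 23)) + 2246)) = 1/(6736 + ((1391 - 52) + 2246)) = 1/(6736 + (1339 + 2246)) = 1/(6736 + 3585) = 1/10321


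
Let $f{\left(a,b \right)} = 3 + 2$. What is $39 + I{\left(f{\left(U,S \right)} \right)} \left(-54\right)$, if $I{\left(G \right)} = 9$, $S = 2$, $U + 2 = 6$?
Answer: $-447$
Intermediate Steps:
$U = 4$ ($U = -2 + 6 = 4$)
$f{\left(a,b \right)} = 5$
$39 + I{\left(f{\left(U,S \right)} \right)} \left(-54\right) = 39 + 9 \left(-54\right) = 39 - 486 = -447$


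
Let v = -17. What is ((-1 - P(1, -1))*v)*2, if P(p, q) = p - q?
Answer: 102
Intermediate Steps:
((-1 - P(1, -1))*v)*2 = ((-1 - (1 - 1*(-1)))*(-17))*2 = ((-1 - (1 + 1))*(-17))*2 = ((-1 - 1*2)*(-17))*2 = ((-1 - 2)*(-17))*2 = -3*(-17)*2 = 51*2 = 102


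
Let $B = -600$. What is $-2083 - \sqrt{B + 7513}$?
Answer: $-2083 - \sqrt{6913} \approx -2166.1$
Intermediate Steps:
$-2083 - \sqrt{B + 7513} = -2083 - \sqrt{-600 + 7513} = -2083 - \sqrt{6913}$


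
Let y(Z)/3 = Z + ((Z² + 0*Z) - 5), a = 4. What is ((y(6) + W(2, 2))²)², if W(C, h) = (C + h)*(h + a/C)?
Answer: 260144641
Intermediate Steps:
y(Z) = -15 + 3*Z + 3*Z² (y(Z) = 3*(Z + ((Z² + 0*Z) - 5)) = 3*(Z + ((Z² + 0) - 5)) = 3*(Z + (Z² - 5)) = 3*(Z + (-5 + Z²)) = 3*(-5 + Z + Z²) = -15 + 3*Z + 3*Z²)
W(C, h) = (C + h)*(h + 4/C)
((y(6) + W(2, 2))²)² = (((-15 + 3*6 + 3*6²) + (4 + 2² + 2*2 + 4*2/2))²)² = (((-15 + 18 + 3*36) + (4 + 4 + 4 + 4*2*(½)))²)² = (((-15 + 18 + 108) + (4 + 4 + 4 + 4))²)² = ((111 + 16)²)² = (127²)² = 16129² = 260144641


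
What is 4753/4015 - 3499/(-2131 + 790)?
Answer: 20422258/5384115 ≈ 3.7931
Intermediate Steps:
4753/4015 - 3499/(-2131 + 790) = 4753*(1/4015) - 3499/(-1341) = 4753/4015 - 3499*(-1/1341) = 4753/4015 + 3499/1341 = 20422258/5384115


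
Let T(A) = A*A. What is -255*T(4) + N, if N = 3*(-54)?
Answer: -4242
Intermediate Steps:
T(A) = A**2
N = -162
-255*T(4) + N = -255*4**2 - 162 = -255*16 - 162 = -4080 - 162 = -4242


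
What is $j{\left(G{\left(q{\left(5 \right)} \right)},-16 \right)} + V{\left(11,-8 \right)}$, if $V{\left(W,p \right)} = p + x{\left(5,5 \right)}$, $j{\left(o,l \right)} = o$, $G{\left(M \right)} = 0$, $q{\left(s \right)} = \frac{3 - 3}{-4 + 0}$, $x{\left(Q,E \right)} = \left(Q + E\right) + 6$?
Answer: $8$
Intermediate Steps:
$x{\left(Q,E \right)} = 6 + E + Q$ ($x{\left(Q,E \right)} = \left(E + Q\right) + 6 = 6 + E + Q$)
$q{\left(s \right)} = 0$ ($q{\left(s \right)} = \frac{0}{-4} = 0 \left(- \frac{1}{4}\right) = 0$)
$V{\left(W,p \right)} = 16 + p$ ($V{\left(W,p \right)} = p + \left(6 + 5 + 5\right) = p + 16 = 16 + p$)
$j{\left(G{\left(q{\left(5 \right)} \right)},-16 \right)} + V{\left(11,-8 \right)} = 0 + \left(16 - 8\right) = 0 + 8 = 8$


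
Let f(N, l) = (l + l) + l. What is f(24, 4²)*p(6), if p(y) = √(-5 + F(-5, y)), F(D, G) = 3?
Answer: 48*I*√2 ≈ 67.882*I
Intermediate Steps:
f(N, l) = 3*l (f(N, l) = 2*l + l = 3*l)
p(y) = I*√2 (p(y) = √(-5 + 3) = √(-2) = I*√2)
f(24, 4²)*p(6) = (3*4²)*(I*√2) = (3*16)*(I*√2) = 48*(I*√2) = 48*I*√2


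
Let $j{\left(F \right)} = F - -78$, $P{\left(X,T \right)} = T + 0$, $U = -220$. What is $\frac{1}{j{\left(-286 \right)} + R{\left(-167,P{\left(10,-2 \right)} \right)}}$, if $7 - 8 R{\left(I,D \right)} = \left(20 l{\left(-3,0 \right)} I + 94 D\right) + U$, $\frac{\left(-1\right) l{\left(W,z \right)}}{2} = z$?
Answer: $- \frac{8}{1249} \approx -0.0064051$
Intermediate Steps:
$l{\left(W,z \right)} = - 2 z$
$P{\left(X,T \right)} = T$
$j{\left(F \right)} = 78 + F$ ($j{\left(F \right)} = F + 78 = 78 + F$)
$R{\left(I,D \right)} = \frac{227}{8} - \frac{47 D}{4}$ ($R{\left(I,D \right)} = \frac{7}{8} - \frac{\left(20 \left(\left(-2\right) 0\right) I + 94 D\right) - 220}{8} = \frac{7}{8} - \frac{\left(20 \cdot 0 I + 94 D\right) - 220}{8} = \frac{7}{8} - \frac{\left(0 I + 94 D\right) - 220}{8} = \frac{7}{8} - \frac{\left(0 + 94 D\right) - 220}{8} = \frac{7}{8} - \frac{94 D - 220}{8} = \frac{7}{8} - \frac{-220 + 94 D}{8} = \frac{7}{8} - \left(- \frac{55}{2} + \frac{47 D}{4}\right) = \frac{227}{8} - \frac{47 D}{4}$)
$\frac{1}{j{\left(-286 \right)} + R{\left(-167,P{\left(10,-2 \right)} \right)}} = \frac{1}{\left(78 - 286\right) + \left(\frac{227}{8} - - \frac{47}{2}\right)} = \frac{1}{-208 + \left(\frac{227}{8} + \frac{47}{2}\right)} = \frac{1}{-208 + \frac{415}{8}} = \frac{1}{- \frac{1249}{8}} = - \frac{8}{1249}$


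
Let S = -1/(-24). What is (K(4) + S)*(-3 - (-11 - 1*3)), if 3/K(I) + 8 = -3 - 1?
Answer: -55/24 ≈ -2.2917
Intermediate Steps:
K(I) = -¼ (K(I) = 3/(-8 + (-3 - 1)) = 3/(-8 - 4) = 3/(-12) = 3*(-1/12) = -¼)
S = 1/24 (S = -1*(-1/24) = 1/24 ≈ 0.041667)
(K(4) + S)*(-3 - (-11 - 1*3)) = (-¼ + 1/24)*(-3 - (-11 - 1*3)) = -5*(-3 - (-11 - 3))/24 = -5*(-3 - 1*(-14))/24 = -5*(-3 + 14)/24 = -5/24*11 = -55/24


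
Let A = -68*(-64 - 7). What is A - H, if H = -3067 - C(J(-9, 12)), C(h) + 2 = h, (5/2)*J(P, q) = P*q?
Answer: 39249/5 ≈ 7849.8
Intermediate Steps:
J(P, q) = 2*P*q/5 (J(P, q) = 2*(P*q)/5 = 2*P*q/5)
C(h) = -2 + h
A = 4828 (A = -68*(-71) = 4828)
H = -15109/5 (H = -3067 - (-2 + (2/5)*(-9)*12) = -3067 - (-2 - 216/5) = -3067 - 1*(-226/5) = -3067 + 226/5 = -15109/5 ≈ -3021.8)
A - H = 4828 - 1*(-15109/5) = 4828 + 15109/5 = 39249/5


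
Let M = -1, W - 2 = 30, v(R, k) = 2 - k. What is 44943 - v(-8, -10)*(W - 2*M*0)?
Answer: 44559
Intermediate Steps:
W = 32 (W = 2 + 30 = 32)
44943 - v(-8, -10)*(W - 2*M*0) = 44943 - (2 - 1*(-10))*(32 - 2*(-1)*0) = 44943 - (2 + 10)*(32 + 2*0) = 44943 - 12*(32 + 0) = 44943 - 12*32 = 44943 - 1*384 = 44943 - 384 = 44559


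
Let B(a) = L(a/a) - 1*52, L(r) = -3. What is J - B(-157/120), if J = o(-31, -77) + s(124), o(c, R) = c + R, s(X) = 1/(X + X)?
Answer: -13143/248 ≈ -52.996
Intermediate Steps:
s(X) = 1/(2*X)
B(a) = -55 (B(a) = -3 - 1*52 = -3 - 52 = -55)
o(c, R) = R + c
J = -26783/248 (J = (-77 - 31) + (1/2)/124 = -108 + (1/2)*(1/124) = -108 + 1/248 = -26783/248 ≈ -108.00)
J - B(-157/120) = -26783/248 - 1*(-55) = -26783/248 + 55 = -13143/248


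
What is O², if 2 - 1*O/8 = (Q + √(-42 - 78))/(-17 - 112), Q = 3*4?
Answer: 1552640/5547 + 7680*I*√30/1849 ≈ 279.91 + 22.75*I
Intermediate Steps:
Q = 12
O = 720/43 + 16*I*√30/129 (O = 16 - 8*(12 + √(-42 - 78))/(-17 - 112) = 16 - 8*(12 + √(-120))/(-129) = 16 - 8*(12 + 2*I*√30)*(-1)/129 = 16 - 8*(-4/43 - 2*I*√30/129) = 16 + (32/43 + 16*I*√30/129) = 720/43 + 16*I*√30/129 ≈ 16.744 + 0.67935*I)
O² = (720/43 + 16*I*√30/129)²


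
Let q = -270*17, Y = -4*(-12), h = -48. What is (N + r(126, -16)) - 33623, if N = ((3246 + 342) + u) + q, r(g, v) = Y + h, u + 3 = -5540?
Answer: -40168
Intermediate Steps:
u = -5543 (u = -3 - 5540 = -5543)
Y = 48
r(g, v) = 0 (r(g, v) = 48 - 48 = 0)
q = -4590
N = -6545 (N = ((3246 + 342) - 5543) - 4590 = (3588 - 5543) - 4590 = -1955 - 4590 = -6545)
(N + r(126, -16)) - 33623 = (-6545 + 0) - 33623 = -6545 - 33623 = -40168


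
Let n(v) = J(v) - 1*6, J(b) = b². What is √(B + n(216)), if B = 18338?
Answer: 2*√16247 ≈ 254.93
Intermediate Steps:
n(v) = -6 + v² (n(v) = v² - 1*6 = v² - 6 = -6 + v²)
√(B + n(216)) = √(18338 + (-6 + 216²)) = √(18338 + (-6 + 46656)) = √(18338 + 46650) = √64988 = 2*√16247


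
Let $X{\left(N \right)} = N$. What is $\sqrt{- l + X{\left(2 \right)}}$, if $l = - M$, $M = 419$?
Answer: $\sqrt{421} \approx 20.518$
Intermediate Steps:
$l = -419$ ($l = \left(-1\right) 419 = -419$)
$\sqrt{- l + X{\left(2 \right)}} = \sqrt{\left(-1\right) \left(-419\right) + 2} = \sqrt{419 + 2} = \sqrt{421}$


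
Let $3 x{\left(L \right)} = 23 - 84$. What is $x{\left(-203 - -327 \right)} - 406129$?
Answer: $- \frac{1218448}{3} \approx -4.0615 \cdot 10^{5}$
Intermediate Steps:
$x{\left(L \right)} = - \frac{61}{3}$ ($x{\left(L \right)} = \frac{23 - 84}{3} = \frac{1}{3} \left(-61\right) = - \frac{61}{3}$)
$x{\left(-203 - -327 \right)} - 406129 = - \frac{61}{3} - 406129 = - \frac{1218448}{3}$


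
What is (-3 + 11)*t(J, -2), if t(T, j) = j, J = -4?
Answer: -16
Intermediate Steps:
(-3 + 11)*t(J, -2) = (-3 + 11)*(-2) = 8*(-2) = -16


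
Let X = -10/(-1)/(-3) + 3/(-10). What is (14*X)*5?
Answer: -763/3 ≈ -254.33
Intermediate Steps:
X = -109/30 (X = -10*(-1)*(-⅓) + 3*(-⅒) = 10*(-⅓) - 3/10 = -10/3 - 3/10 = -109/30 ≈ -3.6333)
(14*X)*5 = (14*(-109/30))*5 = -763/15*5 = -763/3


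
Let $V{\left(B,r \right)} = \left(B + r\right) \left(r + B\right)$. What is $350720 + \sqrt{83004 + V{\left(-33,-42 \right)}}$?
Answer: $350720 + \sqrt{88629} \approx 3.5102 \cdot 10^{5}$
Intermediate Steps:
$V{\left(B,r \right)} = \left(B + r\right)^{2}$ ($V{\left(B,r \right)} = \left(B + r\right) \left(B + r\right) = \left(B + r\right)^{2}$)
$350720 + \sqrt{83004 + V{\left(-33,-42 \right)}} = 350720 + \sqrt{83004 + \left(-33 - 42\right)^{2}} = 350720 + \sqrt{83004 + \left(-75\right)^{2}} = 350720 + \sqrt{83004 + 5625} = 350720 + \sqrt{88629}$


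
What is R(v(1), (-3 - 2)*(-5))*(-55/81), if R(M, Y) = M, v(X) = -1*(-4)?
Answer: -220/81 ≈ -2.7160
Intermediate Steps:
v(X) = 4
R(v(1), (-3 - 2)*(-5))*(-55/81) = 4*(-55/81) = -220/81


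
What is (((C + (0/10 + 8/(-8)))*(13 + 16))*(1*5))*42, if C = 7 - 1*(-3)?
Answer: 54810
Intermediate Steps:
C = 10 (C = 7 + 3 = 10)
(((C + (0/10 + 8/(-8)))*(13 + 16))*(1*5))*42 = (((10 + (0/10 + 8/(-8)))*(13 + 16))*(1*5))*42 = (((10 + (0*(⅒) + 8*(-⅛)))*29)*5)*42 = (((10 + (0 - 1))*29)*5)*42 = (((10 - 1)*29)*5)*42 = ((9*29)*5)*42 = (261*5)*42 = 1305*42 = 54810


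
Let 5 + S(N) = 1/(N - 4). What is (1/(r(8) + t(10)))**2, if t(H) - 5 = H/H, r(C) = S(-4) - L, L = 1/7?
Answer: 3136/1681 ≈ 1.8656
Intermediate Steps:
S(N) = -5 + 1/(-4 + N) (S(N) = -5 + 1/(N - 4) = -5 + 1/(-4 + N))
L = 1/7 (L = 1*(1/7) = 1/7 ≈ 0.14286)
r(C) = -295/56 (r(C) = (21 - 5*(-4))/(-4 - 4) - 1*1/7 = (21 + 20)/(-8) - 1/7 = -1/8*41 - 1/7 = -41/8 - 1/7 = -295/56)
t(H) = 6 (t(H) = 5 + H/H = 5 + 1 = 6)
(1/(r(8) + t(10)))**2 = (1/(-295/56 + 6))**2 = (1/(41/56))**2 = (56/41)**2 = 3136/1681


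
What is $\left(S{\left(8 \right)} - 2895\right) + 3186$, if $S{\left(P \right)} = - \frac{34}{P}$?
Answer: $\frac{1147}{4} \approx 286.75$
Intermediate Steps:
$\left(S{\left(8 \right)} - 2895\right) + 3186 = \left(- \frac{34}{8} - 2895\right) + 3186 = \left(\left(-34\right) \frac{1}{8} - 2895\right) + 3186 = \left(- \frac{17}{4} - 2895\right) + 3186 = - \frac{11597}{4} + 3186 = \frac{1147}{4}$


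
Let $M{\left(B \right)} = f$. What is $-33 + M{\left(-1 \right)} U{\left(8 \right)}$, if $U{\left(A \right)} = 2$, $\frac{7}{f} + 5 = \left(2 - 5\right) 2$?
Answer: $- \frac{377}{11} \approx -34.273$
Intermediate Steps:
$f = - \frac{7}{11}$ ($f = \frac{7}{-5 + \left(2 - 5\right) 2} = \frac{7}{-5 - 6} = \frac{7}{-11} = 7 \left(- \frac{1}{11}\right) = - \frac{7}{11} \approx -0.63636$)
$M{\left(B \right)} = - \frac{7}{11}$
$-33 + M{\left(-1 \right)} U{\left(8 \right)} = -33 - \frac{14}{11} = - \frac{377}{11}$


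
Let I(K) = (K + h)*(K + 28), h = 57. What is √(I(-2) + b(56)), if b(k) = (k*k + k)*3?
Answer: √11006 ≈ 104.91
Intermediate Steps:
I(K) = (28 + K)*(57 + K) (I(K) = (K + 57)*(K + 28) = (57 + K)*(28 + K) = (28 + K)*(57 + K))
b(k) = 3*k + 3*k² (b(k) = (k² + k)*3 = (k + k²)*3 = 3*k + 3*k²)
√(I(-2) + b(56)) = √((1596 + (-2)² + 85*(-2)) + 3*56*(1 + 56)) = √((1596 + 4 - 170) + 3*56*57) = √(1430 + 9576) = √11006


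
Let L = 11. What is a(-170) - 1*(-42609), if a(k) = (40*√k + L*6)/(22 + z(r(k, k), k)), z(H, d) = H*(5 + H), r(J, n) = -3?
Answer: 340905/8 + 5*I*√170/2 ≈ 42613.0 + 32.596*I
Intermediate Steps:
a(k) = 33/8 + 5*√k/2 (a(k) = (40*√k + 11*6)/(22 - 3*(5 - 3)) = (40*√k + 66)/(22 - 3*2) = (66 + 40*√k)/(22 - 6) = (66 + 40*√k)/16 = (66 + 40*√k)*(1/16) = 33/8 + 5*√k/2)
a(-170) - 1*(-42609) = (33/8 + 5*√(-170)/2) - 1*(-42609) = (33/8 + 5*(I*√170)/2) + 42609 = (33/8 + 5*I*√170/2) + 42609 = 340905/8 + 5*I*√170/2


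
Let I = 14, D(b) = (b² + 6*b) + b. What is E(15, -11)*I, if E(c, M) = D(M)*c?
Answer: 9240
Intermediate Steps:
D(b) = b² + 7*b
E(c, M) = M*c*(7 + M) (E(c, M) = (M*(7 + M))*c = M*c*(7 + M))
E(15, -11)*I = -11*15*(7 - 11)*14 = -11*15*(-4)*14 = 660*14 = 9240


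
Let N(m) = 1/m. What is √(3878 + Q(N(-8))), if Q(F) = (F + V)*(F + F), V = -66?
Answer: 5*√9970/8 ≈ 62.406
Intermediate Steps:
N(m) = 1/m
Q(F) = 2*F*(-66 + F) (Q(F) = (F - 66)*(F + F) = (-66 + F)*(2*F) = 2*F*(-66 + F))
√(3878 + Q(N(-8))) = √(3878 + 2*(-66 + 1/(-8))/(-8)) = √(3878 + 2*(-⅛)*(-66 - ⅛)) = √(3878 + 2*(-⅛)*(-529/8)) = √(3878 + 529/32) = √(124625/32) = 5*√9970/8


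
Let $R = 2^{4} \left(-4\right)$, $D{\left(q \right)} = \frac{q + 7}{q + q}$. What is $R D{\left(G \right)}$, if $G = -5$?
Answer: $\frac{64}{5} \approx 12.8$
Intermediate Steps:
$D{\left(q \right)} = \frac{7 + q}{2 q}$
$R = -64$ ($R = 16 \left(-4\right) = -64$)
$R D{\left(G \right)} = - 64 \frac{7 - 5}{2 \left(-5\right)} = - 64 \cdot \frac{1}{2} \left(- \frac{1}{5}\right) 2 = \left(-64\right) \left(- \frac{1}{5}\right) = \frac{64}{5}$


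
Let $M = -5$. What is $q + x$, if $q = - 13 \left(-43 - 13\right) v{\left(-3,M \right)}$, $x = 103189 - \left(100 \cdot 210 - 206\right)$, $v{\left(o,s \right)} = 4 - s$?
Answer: $88947$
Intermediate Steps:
$x = 82395$ ($x = 103189 - \left(21000 - 206\right) = 103189 - 20794 = 82395$)
$q = 6552$ ($q = - 13 \left(-43 - 13\right) \left(4 - -5\right) = - 13 \left(- 56 \left(4 + 5\right)\right) = - 13 \left(\left(-56\right) 9\right) = \left(-13\right) \left(-504\right) = 6552$)
$q + x = 6552 + 82395 = 88947$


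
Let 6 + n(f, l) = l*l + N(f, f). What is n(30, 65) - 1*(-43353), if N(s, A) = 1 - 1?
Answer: 47572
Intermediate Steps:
N(s, A) = 0
n(f, l) = -6 + l**2 (n(f, l) = -6 + (l*l + 0) = -6 + (l**2 + 0) = -6 + l**2)
n(30, 65) - 1*(-43353) = (-6 + 65**2) - 1*(-43353) = (-6 + 4225) + 43353 = 4219 + 43353 = 47572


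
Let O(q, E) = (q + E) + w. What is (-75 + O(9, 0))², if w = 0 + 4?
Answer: 3844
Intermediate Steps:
w = 4
O(q, E) = 4 + E + q (O(q, E) = (q + E) + 4 = (E + q) + 4 = 4 + E + q)
(-75 + O(9, 0))² = (-75 + (4 + 0 + 9))² = (-75 + 13)² = (-62)² = 3844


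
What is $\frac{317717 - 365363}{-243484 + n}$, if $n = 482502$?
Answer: $- \frac{23823}{119509} \approx -0.19934$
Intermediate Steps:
$\frac{317717 - 365363}{-243484 + n} = \frac{317717 - 365363}{-243484 + 482502} = - \frac{47646}{239018} = \left(-47646\right) \frac{1}{239018} = - \frac{23823}{119509}$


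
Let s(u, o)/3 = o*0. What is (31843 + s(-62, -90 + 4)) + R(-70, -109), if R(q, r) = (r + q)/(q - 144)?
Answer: 6814581/214 ≈ 31844.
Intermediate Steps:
s(u, o) = 0 (s(u, o) = 3*(o*0) = 3*0 = 0)
R(q, r) = (q + r)/(-144 + q)
(31843 + s(-62, -90 + 4)) + R(-70, -109) = (31843 + 0) + (-70 - 109)/(-144 - 70) = 31843 - 179/(-214) = 31843 - 1/214*(-179) = 31843 + 179/214 = 6814581/214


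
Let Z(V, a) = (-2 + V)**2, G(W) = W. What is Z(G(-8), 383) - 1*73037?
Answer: -72937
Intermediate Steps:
Z(G(-8), 383) - 1*73037 = (-2 - 8)**2 - 1*73037 = (-10)**2 - 73037 = 100 - 73037 = -72937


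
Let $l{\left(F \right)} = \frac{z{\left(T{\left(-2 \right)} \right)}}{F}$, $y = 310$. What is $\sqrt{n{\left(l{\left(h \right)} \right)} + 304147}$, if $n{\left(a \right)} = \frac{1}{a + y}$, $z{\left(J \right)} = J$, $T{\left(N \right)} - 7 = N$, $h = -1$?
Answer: $\frac{6 \sqrt{785924305}}{305} \approx 551.5$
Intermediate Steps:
$T{\left(N \right)} = 7 + N$
$l{\left(F \right)} = \frac{5}{F}$ ($l{\left(F \right)} = \frac{7 - 2}{F} = \frac{5}{F}$)
$n{\left(a \right)} = \frac{1}{310 + a}$ ($n{\left(a \right)} = \frac{1}{a + 310} = \frac{1}{310 + a}$)
$\sqrt{n{\left(l{\left(h \right)} \right)} + 304147} = \sqrt{\frac{1}{310 + \frac{5}{-1}} + 304147} = \sqrt{\frac{1}{310 + 5 \left(-1\right)} + 304147} = \sqrt{\frac{1}{310 - 5} + 304147} = \sqrt{\frac{1}{305} + 304147} = \sqrt{\frac{92764836}{305}} = \frac{6 \sqrt{785924305}}{305}$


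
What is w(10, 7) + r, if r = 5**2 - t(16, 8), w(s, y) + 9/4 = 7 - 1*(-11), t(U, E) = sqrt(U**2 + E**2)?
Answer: 163/4 - 8*sqrt(5) ≈ 22.861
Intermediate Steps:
t(U, E) = sqrt(E**2 + U**2)
w(s, y) = 63/4 (w(s, y) = -9/4 + (7 - 1*(-11)) = -9/4 + (7 + 11) = -9/4 + 18 = 63/4)
r = 25 - 8*sqrt(5) (r = 5**2 - sqrt(8**2 + 16**2) = 25 - sqrt(64 + 256) = 25 - sqrt(320) = 25 - 8*sqrt(5) ≈ 7.1115)
w(10, 7) + r = 63/4 + (25 - 8*sqrt(5)) = 163/4 - 8*sqrt(5)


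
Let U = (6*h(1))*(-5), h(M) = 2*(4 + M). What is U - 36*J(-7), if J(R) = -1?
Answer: -264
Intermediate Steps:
h(M) = 8 + 2*M
U = -300 (U = (6*(8 + 2*1))*(-5) = (6*(8 + 2))*(-5) = (6*10)*(-5) = 60*(-5) = -300)
U - 36*J(-7) = -300 - 36*(-1) = -300 + 36 = -264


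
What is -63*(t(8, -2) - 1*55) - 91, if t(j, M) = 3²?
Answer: 2807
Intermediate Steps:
t(j, M) = 9
-63*(t(8, -2) - 1*55) - 91 = -63*(9 - 1*55) - 91 = -63*(9 - 55) - 91 = -63*(-46) - 91 = 2898 - 91 = 2807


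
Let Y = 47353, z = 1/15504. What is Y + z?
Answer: 734160913/15504 ≈ 47353.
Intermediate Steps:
z = 1/15504 ≈ 6.4499e-5
Y + z = 47353 + 1/15504 = 734160913/15504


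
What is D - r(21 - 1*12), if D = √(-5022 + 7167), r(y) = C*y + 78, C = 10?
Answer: -168 + √2145 ≈ -121.69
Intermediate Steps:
r(y) = 78 + 10*y (r(y) = 10*y + 78 = 78 + 10*y)
D = √2145 ≈ 46.314
D - r(21 - 1*12) = √2145 - (78 + 10*(21 - 1*12)) = √2145 - (78 + 10*(21 - 12)) = √2145 - (78 + 10*9) = √2145 - (78 + 90) = √2145 - 1*168 = √2145 - 168 = -168 + √2145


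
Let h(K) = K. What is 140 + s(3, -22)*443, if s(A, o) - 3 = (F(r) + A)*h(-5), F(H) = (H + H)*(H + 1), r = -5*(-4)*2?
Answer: -7270376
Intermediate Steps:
r = 40 (r = 20*2 = 40)
F(H) = 2*H*(1 + H) (F(H) = (2*H)*(1 + H) = 2*H*(1 + H))
s(A, o) = -16397 - 5*A (s(A, o) = 3 + (2*40*(1 + 40) + A)*(-5) = 3 + (2*40*41 + A)*(-5) = 3 + (3280 + A)*(-5) = 3 + (-16400 - 5*A) = -16397 - 5*A)
140 + s(3, -22)*443 = 140 + (-16397 - 5*3)*443 = 140 + (-16397 - 15)*443 = 140 - 16412*443 = 140 - 7270516 = -7270376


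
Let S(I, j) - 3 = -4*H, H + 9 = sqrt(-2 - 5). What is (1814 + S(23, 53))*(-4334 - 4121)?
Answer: -15667115 + 33820*I*sqrt(7) ≈ -1.5667e+7 + 89479.0*I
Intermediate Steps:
H = -9 + I*sqrt(7) (H = -9 + sqrt(-2 - 5) = -9 + sqrt(-7) = -9 + I*sqrt(7) ≈ -9.0 + 2.6458*I)
S(I, j) = 39 - 4*I*sqrt(7) (S(I, j) = 3 - 4*(-9 + I*sqrt(7)) = 3 + (36 - 4*I*sqrt(7)) = 39 - 4*I*sqrt(7))
(1814 + S(23, 53))*(-4334 - 4121) = (1814 + (39 - 4*I*sqrt(7)))*(-4334 - 4121) = (1853 - 4*I*sqrt(7))*(-8455) = -15667115 + 33820*I*sqrt(7)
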